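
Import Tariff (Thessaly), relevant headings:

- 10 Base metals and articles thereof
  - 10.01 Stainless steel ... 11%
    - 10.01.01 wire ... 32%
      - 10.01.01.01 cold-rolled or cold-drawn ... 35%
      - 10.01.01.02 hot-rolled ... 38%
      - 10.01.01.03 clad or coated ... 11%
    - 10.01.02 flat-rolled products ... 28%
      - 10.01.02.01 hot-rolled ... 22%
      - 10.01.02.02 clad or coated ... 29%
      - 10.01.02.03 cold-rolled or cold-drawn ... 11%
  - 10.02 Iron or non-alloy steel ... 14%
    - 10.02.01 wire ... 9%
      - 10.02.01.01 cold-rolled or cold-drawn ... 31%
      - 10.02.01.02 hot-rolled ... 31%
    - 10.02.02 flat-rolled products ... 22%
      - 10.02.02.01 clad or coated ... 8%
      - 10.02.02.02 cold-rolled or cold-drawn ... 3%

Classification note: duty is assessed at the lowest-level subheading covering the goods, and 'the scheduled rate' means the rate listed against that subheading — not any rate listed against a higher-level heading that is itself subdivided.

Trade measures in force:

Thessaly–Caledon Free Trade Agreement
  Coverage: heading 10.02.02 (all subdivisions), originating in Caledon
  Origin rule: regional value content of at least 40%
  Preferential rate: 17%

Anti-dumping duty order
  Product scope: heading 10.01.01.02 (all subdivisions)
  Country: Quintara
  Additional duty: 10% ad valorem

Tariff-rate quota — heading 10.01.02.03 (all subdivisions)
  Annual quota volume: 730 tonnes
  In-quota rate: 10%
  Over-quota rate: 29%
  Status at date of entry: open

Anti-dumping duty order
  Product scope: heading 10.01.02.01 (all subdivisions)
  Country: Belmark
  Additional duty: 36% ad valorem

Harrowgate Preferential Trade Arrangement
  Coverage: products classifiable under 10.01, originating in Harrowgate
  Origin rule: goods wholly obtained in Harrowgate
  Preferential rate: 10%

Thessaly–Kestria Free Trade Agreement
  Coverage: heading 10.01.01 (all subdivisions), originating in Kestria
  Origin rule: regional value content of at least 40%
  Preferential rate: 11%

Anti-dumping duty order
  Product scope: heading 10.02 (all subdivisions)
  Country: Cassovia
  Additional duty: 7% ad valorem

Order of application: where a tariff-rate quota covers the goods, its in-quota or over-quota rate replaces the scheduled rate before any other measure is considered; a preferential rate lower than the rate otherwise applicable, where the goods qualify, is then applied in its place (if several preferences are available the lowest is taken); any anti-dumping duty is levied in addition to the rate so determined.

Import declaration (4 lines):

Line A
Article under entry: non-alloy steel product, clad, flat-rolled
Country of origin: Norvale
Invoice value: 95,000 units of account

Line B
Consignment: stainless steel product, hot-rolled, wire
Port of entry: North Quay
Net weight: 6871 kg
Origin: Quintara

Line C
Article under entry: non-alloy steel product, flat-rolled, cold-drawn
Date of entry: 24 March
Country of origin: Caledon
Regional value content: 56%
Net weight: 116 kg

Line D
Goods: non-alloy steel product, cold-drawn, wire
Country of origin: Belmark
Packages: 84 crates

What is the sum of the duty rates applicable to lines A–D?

Line A: non-alloy steel → 10.02; flat-rolled → 10.02.02; clad → 10.02.02.01. Scheduled 8%. No special measure applies. → 8%.
Line B: stainless steel → 10.01; wire → 10.01.01; hot-rolled → 10.01.01.02. Scheduled 38%. anti-dumping (Quintara, 10.01.01.02): +10%; total 38% + 10% = 48%. → 48%.
Line C: non-alloy steel → 10.02; flat-rolled → 10.02.02; cold-drawn → 10.02.02.02. Scheduled 3%. Caledon agreement on 10.02.02: RVC ≥ 40% → 17% available; preference 17% not lower than 3% → no reduction. → 3%.
Line D: non-alloy steel → 10.02; wire → 10.02.01; cold-drawn → 10.02.01.01. Scheduled 31%. No special measure applies. → 31%.
Sum: 8% + 48% + 3% + 31% = 90%.

90%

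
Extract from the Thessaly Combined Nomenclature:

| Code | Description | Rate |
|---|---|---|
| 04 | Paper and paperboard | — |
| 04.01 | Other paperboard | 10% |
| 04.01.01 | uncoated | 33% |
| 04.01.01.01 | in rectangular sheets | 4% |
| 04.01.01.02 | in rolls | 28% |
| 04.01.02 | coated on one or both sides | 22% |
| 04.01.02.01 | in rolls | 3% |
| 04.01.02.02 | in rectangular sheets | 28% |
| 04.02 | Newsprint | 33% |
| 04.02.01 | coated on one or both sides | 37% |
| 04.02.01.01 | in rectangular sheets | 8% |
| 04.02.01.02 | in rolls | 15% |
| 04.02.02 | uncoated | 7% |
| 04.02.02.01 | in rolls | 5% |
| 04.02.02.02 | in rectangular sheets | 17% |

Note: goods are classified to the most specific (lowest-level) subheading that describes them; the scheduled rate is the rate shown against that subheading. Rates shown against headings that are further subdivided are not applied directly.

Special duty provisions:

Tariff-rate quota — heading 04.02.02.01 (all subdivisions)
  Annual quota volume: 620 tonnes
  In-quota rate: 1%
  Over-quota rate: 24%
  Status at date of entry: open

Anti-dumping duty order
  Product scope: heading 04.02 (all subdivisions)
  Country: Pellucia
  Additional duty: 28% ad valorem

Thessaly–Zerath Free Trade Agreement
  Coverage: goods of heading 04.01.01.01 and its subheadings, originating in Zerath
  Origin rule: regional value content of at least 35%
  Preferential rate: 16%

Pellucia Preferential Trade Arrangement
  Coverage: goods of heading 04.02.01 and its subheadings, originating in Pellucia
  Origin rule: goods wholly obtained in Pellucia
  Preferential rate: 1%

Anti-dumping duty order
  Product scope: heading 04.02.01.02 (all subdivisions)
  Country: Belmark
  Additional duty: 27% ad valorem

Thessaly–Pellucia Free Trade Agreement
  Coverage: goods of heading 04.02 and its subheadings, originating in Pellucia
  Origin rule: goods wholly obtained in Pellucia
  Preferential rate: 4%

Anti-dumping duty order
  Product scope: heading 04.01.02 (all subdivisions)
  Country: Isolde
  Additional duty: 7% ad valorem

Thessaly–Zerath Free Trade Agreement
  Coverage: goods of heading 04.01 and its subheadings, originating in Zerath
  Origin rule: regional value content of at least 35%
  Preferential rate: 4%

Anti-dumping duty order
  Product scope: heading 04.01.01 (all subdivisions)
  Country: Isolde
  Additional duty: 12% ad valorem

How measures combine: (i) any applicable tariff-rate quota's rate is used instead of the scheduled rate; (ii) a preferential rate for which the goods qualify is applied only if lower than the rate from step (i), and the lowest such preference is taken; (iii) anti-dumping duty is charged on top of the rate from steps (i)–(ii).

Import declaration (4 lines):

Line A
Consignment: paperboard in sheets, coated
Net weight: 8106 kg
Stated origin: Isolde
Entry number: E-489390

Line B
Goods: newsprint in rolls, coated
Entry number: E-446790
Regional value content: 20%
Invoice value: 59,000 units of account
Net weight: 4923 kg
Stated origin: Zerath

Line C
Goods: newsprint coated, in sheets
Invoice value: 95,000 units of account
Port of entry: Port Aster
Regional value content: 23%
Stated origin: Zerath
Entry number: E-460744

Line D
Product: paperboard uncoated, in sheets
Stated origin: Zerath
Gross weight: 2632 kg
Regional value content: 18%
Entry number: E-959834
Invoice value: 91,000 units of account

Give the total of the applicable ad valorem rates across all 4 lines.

62%

Line A: paperboard → 04.01; coated → 04.01.02; in sheets → 04.01.02.02. Scheduled 28%. anti-dumping (Isolde, 04.01.02): +7%; total 28% + 7% = 35%. → 35%.
Line B: newsprint → 04.02; coated → 04.02.01; in rolls → 04.02.01.02. Scheduled 15%. Zerath agreement on 04.01.01.01: 04.02.01.02 not covered; Zerath agreement on 04.01: 04.02.01.02 not covered. → 15%.
Line C: newsprint → 04.02; coated → 04.02.01; in sheets → 04.02.01.01. Scheduled 8%. Zerath agreement on 04.01.01.01: 04.02.01.01 not covered; Zerath agreement on 04.01: 04.02.01.01 not covered. → 8%.
Line D: paperboard → 04.01; uncoated → 04.01.01; in sheets → 04.01.01.01. Scheduled 4%. Zerath agreement on 04.01.01.01: RVC < 35%; Zerath agreement on 04.01: RVC < 35%. → 4%.
Sum: 35% + 15% + 8% + 4% = 62%.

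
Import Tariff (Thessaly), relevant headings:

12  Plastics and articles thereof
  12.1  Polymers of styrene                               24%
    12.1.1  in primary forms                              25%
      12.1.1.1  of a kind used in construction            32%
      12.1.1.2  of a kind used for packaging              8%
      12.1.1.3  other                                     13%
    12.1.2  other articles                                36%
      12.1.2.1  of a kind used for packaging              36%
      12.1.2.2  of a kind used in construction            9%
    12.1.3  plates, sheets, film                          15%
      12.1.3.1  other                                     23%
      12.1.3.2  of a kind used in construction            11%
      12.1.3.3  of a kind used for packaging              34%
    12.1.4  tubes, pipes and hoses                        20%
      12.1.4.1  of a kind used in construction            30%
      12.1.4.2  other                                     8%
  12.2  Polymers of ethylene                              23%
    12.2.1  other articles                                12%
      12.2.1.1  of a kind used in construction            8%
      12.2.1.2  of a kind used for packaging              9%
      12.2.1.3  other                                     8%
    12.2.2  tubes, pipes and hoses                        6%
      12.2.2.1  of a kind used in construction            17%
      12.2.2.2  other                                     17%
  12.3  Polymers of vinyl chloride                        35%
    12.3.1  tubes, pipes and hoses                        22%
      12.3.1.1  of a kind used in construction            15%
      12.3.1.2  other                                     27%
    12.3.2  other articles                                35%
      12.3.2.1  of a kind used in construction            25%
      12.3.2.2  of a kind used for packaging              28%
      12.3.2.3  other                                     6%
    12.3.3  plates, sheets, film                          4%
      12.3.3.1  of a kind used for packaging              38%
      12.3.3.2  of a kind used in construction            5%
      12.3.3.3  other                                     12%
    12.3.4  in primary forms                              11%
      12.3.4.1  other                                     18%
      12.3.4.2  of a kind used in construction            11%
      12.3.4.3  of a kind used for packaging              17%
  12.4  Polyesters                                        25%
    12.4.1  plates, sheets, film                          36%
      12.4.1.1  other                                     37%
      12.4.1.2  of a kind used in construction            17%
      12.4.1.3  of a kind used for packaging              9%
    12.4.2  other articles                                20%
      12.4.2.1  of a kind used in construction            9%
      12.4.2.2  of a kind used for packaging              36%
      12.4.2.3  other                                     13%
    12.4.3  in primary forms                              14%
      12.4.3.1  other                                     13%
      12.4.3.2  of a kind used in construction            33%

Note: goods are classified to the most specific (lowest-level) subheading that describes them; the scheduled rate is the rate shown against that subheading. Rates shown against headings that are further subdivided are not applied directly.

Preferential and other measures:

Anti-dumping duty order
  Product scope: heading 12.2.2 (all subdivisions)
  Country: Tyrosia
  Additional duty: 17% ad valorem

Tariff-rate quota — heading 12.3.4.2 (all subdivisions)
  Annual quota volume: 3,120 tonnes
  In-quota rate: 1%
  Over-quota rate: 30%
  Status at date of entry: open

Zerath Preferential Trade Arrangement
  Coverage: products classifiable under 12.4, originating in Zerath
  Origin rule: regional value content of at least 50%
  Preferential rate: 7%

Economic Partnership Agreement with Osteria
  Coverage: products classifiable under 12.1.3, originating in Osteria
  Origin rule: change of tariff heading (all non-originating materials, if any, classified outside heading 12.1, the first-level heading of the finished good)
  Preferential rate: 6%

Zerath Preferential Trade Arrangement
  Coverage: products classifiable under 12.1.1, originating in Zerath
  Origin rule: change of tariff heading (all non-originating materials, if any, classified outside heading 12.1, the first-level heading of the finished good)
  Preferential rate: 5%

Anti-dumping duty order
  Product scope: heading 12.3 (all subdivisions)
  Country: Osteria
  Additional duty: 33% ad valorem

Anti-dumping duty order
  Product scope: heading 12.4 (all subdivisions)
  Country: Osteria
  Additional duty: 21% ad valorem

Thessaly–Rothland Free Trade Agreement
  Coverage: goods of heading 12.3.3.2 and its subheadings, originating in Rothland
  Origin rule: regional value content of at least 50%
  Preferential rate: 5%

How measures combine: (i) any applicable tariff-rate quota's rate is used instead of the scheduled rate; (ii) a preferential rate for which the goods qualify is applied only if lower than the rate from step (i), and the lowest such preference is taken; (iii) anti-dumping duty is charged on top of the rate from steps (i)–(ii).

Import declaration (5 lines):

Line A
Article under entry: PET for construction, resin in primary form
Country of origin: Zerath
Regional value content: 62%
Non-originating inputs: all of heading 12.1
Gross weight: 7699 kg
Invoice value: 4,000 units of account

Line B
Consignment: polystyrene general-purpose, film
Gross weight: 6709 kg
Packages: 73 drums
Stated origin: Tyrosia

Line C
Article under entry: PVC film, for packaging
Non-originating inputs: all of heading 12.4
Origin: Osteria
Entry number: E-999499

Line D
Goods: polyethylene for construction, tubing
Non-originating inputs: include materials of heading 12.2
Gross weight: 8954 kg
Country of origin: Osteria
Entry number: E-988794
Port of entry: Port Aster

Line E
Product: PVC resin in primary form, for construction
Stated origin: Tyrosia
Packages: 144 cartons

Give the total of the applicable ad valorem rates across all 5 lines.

119%

Line A: PET → 12.4; resin in primary form → 12.4.3; for construction → 12.4.3.2. Scheduled 33%. Zerath agreement on 12.4: RVC ≥ 50% → 7% available; Zerath agreement on 12.1.1: 12.4.3.2 not covered; preferential 7%. → 7%.
Line B: polystyrene → 12.1; film → 12.1.3; general-purpose → 12.1.3.1. Scheduled 23%. No special measure applies. → 23%.
Line C: PVC → 12.3; film → 12.3.3; for packaging → 12.3.3.1. Scheduled 38%. Osteria agreement on 12.1.3: 12.3.3.1 not covered; anti-dumping (Osteria, 12.3): +33%; total 38% + 33% = 71%. → 71%.
Line D: polyethylene → 12.2; tubing → 12.2.2; for construction → 12.2.2.1. Scheduled 17%. Osteria agreement on 12.1.3: 12.2.2.1 not covered. → 17%.
Line E: PVC → 12.3; resin in primary form → 12.3.4; for construction → 12.3.4.2. Scheduled 11%. quota on 12.3.4.2 open → in-quota 1%. → 1%.
Sum: 7% + 23% + 71% + 17% + 1% = 119%.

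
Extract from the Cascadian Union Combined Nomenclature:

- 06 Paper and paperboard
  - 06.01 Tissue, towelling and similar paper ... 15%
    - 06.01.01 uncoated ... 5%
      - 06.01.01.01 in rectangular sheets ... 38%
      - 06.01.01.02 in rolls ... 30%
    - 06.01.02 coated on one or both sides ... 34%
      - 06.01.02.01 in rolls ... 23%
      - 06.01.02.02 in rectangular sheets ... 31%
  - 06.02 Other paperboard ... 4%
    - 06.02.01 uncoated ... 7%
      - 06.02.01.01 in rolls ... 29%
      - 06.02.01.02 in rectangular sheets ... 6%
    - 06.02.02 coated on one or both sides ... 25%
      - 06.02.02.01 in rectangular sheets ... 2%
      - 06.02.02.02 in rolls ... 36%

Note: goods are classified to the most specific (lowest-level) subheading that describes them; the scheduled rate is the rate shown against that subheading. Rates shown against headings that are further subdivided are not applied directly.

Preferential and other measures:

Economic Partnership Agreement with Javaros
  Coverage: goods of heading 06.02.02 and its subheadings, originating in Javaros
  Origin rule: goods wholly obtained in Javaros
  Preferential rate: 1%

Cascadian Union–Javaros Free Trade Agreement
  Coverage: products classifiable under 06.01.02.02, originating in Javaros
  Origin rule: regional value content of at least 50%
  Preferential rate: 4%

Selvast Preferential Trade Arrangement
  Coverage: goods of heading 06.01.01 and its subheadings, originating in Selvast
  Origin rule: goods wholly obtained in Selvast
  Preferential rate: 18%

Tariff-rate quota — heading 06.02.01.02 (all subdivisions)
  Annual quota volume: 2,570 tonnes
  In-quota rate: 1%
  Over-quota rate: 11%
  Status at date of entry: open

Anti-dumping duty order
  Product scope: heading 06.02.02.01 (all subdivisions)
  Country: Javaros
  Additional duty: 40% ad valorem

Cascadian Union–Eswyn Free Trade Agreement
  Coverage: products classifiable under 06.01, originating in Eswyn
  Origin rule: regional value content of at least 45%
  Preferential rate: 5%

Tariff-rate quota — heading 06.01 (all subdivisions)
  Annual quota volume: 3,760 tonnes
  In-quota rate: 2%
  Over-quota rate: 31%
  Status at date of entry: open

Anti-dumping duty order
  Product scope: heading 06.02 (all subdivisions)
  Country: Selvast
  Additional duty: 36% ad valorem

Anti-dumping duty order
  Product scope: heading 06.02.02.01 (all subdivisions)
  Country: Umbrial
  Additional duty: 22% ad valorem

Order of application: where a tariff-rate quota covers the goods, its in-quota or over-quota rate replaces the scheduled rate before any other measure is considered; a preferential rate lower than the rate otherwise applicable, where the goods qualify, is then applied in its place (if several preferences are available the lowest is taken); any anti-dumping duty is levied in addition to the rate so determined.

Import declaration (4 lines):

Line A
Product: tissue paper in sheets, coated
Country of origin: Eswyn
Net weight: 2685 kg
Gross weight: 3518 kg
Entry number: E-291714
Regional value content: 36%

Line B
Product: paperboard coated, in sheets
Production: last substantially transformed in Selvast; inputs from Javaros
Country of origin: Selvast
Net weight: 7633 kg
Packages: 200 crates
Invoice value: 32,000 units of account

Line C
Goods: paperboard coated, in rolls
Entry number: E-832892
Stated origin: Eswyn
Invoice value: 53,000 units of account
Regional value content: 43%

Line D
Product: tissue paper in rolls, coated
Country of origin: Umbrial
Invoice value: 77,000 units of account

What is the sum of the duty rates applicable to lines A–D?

78%

Line A: tissue paper → 06.01; coated → 06.01.02; in sheets → 06.01.02.02. Scheduled 31%. quota on 06.01 open → in-quota 2%; Eswyn agreement on 06.01: RVC < 45%. → 2%.
Line B: paperboard → 06.02; coated → 06.02.02; in sheets → 06.02.02.01. Scheduled 2%. Selvast agreement on 06.01.01: 06.02.02.01 not covered; anti-dumping (Selvast, 06.02): +36%; total 2% + 36% = 38%. → 38%.
Line C: paperboard → 06.02; coated → 06.02.02; in rolls → 06.02.02.02. Scheduled 36%. Eswyn agreement on 06.01: 06.02.02.02 not covered. → 36%.
Line D: tissue paper → 06.01; coated → 06.01.02; in rolls → 06.01.02.01. Scheduled 23%. quota on 06.01 open → in-quota 2%. → 2%.
Sum: 2% + 38% + 36% + 2% = 78%.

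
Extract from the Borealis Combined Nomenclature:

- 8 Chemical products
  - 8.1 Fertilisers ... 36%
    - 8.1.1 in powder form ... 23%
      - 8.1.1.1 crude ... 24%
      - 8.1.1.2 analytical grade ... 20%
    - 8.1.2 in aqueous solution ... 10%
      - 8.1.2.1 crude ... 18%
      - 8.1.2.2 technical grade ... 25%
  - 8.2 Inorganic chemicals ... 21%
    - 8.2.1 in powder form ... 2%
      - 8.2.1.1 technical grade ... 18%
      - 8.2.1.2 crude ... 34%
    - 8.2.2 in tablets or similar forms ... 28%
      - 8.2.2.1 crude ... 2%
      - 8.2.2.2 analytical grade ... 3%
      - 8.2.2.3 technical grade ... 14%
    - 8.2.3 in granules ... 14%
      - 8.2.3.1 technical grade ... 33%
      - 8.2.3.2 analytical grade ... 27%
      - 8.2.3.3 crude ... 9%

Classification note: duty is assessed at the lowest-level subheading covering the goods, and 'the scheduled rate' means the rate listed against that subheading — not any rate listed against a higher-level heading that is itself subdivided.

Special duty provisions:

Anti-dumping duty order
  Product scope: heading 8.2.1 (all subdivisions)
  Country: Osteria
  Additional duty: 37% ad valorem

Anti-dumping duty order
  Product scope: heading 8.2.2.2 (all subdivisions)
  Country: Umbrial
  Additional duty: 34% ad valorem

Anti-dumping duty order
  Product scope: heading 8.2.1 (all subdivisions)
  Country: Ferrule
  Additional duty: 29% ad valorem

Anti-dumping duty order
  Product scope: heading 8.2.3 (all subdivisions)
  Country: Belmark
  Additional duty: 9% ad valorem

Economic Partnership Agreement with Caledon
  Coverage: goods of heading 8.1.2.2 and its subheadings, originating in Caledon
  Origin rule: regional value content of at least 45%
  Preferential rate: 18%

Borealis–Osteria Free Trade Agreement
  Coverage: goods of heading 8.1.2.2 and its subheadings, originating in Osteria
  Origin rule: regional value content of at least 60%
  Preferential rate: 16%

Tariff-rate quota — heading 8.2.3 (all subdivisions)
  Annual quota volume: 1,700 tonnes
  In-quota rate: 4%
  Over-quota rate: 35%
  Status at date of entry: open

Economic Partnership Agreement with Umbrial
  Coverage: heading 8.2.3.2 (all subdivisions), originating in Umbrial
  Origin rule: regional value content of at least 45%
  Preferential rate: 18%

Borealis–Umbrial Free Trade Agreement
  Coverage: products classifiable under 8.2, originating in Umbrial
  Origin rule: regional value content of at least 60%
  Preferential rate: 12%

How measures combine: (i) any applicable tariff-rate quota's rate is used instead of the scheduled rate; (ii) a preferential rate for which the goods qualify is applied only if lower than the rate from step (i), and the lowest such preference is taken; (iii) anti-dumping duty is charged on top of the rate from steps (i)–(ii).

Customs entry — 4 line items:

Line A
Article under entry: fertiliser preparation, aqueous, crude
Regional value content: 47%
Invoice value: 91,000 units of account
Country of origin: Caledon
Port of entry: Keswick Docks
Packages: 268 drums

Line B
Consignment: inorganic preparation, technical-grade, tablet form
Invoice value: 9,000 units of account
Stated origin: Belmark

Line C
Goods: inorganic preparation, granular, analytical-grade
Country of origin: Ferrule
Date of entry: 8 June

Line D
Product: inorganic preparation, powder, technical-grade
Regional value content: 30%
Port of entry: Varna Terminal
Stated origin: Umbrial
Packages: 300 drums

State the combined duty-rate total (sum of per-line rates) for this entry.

Line A: fertiliser → 8.1; aqueous → 8.1.2; crude → 8.1.2.1. Scheduled 18%. Caledon agreement on 8.1.2.2: 8.1.2.1 not covered. → 18%.
Line B: inorganic → 8.2; tablet form → 8.2.2; technical-grade → 8.2.2.3. Scheduled 14%. No special measure applies. → 14%.
Line C: inorganic → 8.2; granular → 8.2.3; analytical-grade → 8.2.3.2. Scheduled 27%. quota on 8.2.3 open → in-quota 4%. → 4%.
Line D: inorganic → 8.2; powder → 8.2.1; technical-grade → 8.2.1.1. Scheduled 18%. Umbrial agreement on 8.2.3.2: 8.2.1.1 not covered; Umbrial agreement on 8.2: RVC < 60%. → 18%.
Sum: 18% + 14% + 4% + 18% = 54%.

54%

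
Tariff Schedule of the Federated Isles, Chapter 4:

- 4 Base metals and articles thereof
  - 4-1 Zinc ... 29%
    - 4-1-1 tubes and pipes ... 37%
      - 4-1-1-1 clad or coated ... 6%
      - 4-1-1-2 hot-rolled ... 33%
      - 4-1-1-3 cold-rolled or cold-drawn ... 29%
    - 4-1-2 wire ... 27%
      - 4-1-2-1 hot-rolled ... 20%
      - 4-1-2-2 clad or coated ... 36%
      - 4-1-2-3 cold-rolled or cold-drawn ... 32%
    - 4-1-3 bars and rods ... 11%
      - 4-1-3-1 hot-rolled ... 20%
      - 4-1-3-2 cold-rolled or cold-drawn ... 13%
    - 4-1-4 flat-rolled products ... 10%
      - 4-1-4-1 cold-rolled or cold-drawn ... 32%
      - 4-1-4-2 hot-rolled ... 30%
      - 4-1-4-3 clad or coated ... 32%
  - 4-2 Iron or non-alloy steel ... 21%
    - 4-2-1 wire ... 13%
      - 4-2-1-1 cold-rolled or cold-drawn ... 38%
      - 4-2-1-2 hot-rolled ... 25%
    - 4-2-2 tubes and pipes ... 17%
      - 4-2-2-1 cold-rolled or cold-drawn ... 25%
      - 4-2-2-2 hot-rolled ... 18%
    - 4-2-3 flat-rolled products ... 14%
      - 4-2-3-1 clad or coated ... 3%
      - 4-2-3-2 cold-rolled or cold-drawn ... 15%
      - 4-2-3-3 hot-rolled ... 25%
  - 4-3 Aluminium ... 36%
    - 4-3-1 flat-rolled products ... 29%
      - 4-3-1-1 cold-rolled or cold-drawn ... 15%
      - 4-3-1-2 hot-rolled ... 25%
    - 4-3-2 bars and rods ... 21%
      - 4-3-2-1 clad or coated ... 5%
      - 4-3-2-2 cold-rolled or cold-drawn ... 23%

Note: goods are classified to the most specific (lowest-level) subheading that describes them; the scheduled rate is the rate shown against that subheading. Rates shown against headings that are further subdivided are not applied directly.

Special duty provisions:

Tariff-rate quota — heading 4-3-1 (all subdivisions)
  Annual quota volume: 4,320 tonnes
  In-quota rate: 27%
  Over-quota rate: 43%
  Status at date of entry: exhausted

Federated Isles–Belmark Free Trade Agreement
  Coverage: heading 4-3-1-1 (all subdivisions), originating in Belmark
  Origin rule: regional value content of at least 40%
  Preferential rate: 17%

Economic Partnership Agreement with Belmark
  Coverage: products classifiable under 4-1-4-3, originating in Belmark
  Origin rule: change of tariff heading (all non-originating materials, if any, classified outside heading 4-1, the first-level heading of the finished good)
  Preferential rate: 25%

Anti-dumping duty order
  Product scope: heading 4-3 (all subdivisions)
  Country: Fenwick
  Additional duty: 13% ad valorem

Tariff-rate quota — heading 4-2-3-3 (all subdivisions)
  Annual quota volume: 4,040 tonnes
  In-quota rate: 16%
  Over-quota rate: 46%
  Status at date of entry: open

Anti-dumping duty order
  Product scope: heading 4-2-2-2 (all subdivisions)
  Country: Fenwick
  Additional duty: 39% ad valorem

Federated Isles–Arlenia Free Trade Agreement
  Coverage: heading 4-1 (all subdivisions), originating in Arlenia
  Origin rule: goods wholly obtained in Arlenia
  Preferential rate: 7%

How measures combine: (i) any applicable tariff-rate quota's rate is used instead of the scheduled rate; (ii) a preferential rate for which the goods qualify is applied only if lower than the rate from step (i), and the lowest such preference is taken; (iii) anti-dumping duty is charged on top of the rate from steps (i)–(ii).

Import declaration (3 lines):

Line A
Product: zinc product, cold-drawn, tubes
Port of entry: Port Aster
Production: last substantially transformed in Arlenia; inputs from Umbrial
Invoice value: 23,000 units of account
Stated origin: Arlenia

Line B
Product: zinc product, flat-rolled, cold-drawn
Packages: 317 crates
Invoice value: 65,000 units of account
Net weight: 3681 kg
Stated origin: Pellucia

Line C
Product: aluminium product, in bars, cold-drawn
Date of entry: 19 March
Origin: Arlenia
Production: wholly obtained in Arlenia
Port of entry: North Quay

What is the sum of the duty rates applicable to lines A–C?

Line A: zinc → 4-1; tubes → 4-1-1; cold-drawn → 4-1-1-3. Scheduled 29%. Arlenia agreement on 4-1: not wholly obtained. → 29%.
Line B: zinc → 4-1; flat-rolled → 4-1-4; cold-drawn → 4-1-4-1. Scheduled 32%. No special measure applies. → 32%.
Line C: aluminium → 4-3; in bars → 4-3-2; cold-drawn → 4-3-2-2. Scheduled 23%. Arlenia agreement on 4-1: 4-3-2-2 not covered. → 23%.
Sum: 29% + 32% + 23% = 84%.

84%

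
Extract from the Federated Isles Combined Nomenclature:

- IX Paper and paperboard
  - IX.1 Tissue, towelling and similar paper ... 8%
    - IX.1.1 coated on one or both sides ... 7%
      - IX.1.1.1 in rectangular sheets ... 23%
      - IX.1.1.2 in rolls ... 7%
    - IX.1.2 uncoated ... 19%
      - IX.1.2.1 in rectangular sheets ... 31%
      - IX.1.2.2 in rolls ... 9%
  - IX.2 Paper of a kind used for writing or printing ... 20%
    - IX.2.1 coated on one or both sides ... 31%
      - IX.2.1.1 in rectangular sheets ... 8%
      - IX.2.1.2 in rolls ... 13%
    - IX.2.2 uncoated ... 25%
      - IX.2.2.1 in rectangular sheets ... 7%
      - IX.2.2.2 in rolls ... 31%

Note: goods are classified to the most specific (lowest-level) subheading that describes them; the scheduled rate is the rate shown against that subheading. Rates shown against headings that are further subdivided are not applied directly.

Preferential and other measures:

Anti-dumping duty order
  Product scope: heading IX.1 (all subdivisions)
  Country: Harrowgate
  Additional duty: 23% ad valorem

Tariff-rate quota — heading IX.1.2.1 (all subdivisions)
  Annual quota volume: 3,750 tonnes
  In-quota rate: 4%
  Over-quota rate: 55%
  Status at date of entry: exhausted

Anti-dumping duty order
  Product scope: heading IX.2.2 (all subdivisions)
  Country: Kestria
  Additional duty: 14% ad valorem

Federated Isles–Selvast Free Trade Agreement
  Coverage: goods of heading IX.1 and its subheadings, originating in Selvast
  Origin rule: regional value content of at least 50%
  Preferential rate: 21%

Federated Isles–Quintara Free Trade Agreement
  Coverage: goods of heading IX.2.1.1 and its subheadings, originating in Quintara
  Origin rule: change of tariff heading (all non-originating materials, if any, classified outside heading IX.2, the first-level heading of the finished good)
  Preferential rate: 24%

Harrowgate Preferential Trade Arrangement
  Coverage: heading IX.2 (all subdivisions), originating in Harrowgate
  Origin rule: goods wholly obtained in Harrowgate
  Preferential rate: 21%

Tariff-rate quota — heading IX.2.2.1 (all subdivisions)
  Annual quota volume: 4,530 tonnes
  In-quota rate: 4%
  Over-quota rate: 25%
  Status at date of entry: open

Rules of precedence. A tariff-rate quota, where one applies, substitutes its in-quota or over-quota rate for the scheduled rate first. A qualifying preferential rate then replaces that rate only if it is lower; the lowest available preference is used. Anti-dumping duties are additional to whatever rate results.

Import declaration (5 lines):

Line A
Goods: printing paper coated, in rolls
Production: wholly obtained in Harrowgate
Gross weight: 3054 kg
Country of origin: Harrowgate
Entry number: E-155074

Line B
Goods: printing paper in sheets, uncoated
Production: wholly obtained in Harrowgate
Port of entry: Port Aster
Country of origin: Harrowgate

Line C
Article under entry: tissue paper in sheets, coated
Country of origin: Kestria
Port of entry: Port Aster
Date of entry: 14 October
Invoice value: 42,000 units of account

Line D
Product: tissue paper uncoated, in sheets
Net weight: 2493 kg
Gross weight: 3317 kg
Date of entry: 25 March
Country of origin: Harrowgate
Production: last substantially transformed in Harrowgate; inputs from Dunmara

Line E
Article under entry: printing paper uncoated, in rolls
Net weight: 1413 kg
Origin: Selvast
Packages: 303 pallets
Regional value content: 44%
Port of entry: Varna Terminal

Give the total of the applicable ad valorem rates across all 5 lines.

Line A: printing paper → IX.2; coated → IX.2.1; in rolls → IX.2.1.2. Scheduled 13%. Harrowgate agreement on IX.2: wholly obtained → 21% available; preference 21% not lower than 13% → no reduction. → 13%.
Line B: printing paper → IX.2; uncoated → IX.2.2; in sheets → IX.2.2.1. Scheduled 7%. quota on IX.2.2.1 open → in-quota 4%; Harrowgate agreement on IX.2: wholly obtained → 21% available; preference 21% not lower than 4% → no reduction. → 4%.
Line C: tissue paper → IX.1; coated → IX.1.1; in sheets → IX.1.1.1. Scheduled 23%. No special measure applies. → 23%.
Line D: tissue paper → IX.1; uncoated → IX.1.2; in sheets → IX.1.2.1. Scheduled 31%. quota on IX.1.2.1 exhausted → over-quota 55%; Harrowgate agreement on IX.2: IX.1.2.1 not covered; anti-dumping (Harrowgate, IX.1): +23%; total 55% + 23% = 78%. → 78%.
Line E: printing paper → IX.2; uncoated → IX.2.2; in rolls → IX.2.2.2. Scheduled 31%. Selvast agreement on IX.1: IX.2.2.2 not covered. → 31%.
Sum: 13% + 4% + 23% + 78% + 31% = 149%.

149%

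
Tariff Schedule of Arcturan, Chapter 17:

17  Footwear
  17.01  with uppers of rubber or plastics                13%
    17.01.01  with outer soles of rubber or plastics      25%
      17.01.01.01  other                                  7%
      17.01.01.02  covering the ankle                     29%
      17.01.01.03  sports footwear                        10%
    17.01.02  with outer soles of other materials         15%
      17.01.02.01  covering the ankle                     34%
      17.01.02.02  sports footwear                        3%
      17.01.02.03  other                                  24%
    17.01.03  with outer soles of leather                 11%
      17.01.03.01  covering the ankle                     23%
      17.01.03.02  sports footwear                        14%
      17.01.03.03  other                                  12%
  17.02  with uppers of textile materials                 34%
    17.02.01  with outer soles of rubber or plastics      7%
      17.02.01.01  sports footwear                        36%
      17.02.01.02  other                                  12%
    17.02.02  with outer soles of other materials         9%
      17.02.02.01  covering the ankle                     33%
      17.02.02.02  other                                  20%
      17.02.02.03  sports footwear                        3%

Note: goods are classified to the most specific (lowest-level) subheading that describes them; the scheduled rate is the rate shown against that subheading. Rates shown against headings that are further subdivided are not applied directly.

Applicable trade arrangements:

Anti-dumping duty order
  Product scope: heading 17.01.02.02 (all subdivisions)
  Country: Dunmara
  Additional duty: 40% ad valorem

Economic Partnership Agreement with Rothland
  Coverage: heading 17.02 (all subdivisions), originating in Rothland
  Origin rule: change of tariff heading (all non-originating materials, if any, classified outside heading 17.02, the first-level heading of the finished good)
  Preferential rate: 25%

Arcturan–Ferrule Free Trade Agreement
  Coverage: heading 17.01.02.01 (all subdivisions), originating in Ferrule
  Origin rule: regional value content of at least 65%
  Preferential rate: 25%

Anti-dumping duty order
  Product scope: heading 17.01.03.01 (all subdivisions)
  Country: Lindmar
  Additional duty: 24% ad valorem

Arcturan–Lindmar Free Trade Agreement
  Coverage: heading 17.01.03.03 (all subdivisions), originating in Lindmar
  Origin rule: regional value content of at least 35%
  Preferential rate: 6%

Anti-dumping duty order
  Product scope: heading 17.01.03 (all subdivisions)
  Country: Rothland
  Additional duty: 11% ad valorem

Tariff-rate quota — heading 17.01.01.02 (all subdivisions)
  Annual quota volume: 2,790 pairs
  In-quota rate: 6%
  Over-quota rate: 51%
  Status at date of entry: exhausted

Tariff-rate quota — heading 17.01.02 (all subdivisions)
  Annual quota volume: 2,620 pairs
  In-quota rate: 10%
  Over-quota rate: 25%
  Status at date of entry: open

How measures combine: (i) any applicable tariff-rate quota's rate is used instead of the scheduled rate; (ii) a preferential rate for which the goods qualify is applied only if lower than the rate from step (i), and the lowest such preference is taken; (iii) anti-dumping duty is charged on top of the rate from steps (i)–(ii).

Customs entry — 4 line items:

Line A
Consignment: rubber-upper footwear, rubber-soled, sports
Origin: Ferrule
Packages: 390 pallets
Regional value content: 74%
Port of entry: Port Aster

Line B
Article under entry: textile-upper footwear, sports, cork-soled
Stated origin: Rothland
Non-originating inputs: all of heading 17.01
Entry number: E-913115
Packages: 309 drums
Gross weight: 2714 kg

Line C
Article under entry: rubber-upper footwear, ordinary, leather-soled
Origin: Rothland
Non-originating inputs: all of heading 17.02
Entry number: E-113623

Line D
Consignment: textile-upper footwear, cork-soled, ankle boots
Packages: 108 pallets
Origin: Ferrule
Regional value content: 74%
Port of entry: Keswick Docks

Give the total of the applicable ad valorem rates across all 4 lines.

Line A: rubber-upper → 17.01; rubber-soled → 17.01.01; sports → 17.01.01.03. Scheduled 10%. Ferrule agreement on 17.01.02.01: 17.01.01.03 not covered. → 10%.
Line B: textile-upper → 17.02; cork-soled → 17.02.02; sports → 17.02.02.03. Scheduled 3%. Rothland agreement on 17.02: CTH met → 25% available; preference 25% not lower than 3% → no reduction. → 3%.
Line C: rubber-upper → 17.01; leather-soled → 17.01.03; ordinary → 17.01.03.03. Scheduled 12%. Rothland agreement on 17.02: 17.01.03.03 not covered; anti-dumping (Rothland, 17.01.03): +11%; total 12% + 11% = 23%. → 23%.
Line D: textile-upper → 17.02; cork-soled → 17.02.02; ankle boots → 17.02.02.01. Scheduled 33%. Ferrule agreement on 17.01.02.01: 17.02.02.01 not covered. → 33%.
Sum: 10% + 3% + 23% + 33% = 69%.

69%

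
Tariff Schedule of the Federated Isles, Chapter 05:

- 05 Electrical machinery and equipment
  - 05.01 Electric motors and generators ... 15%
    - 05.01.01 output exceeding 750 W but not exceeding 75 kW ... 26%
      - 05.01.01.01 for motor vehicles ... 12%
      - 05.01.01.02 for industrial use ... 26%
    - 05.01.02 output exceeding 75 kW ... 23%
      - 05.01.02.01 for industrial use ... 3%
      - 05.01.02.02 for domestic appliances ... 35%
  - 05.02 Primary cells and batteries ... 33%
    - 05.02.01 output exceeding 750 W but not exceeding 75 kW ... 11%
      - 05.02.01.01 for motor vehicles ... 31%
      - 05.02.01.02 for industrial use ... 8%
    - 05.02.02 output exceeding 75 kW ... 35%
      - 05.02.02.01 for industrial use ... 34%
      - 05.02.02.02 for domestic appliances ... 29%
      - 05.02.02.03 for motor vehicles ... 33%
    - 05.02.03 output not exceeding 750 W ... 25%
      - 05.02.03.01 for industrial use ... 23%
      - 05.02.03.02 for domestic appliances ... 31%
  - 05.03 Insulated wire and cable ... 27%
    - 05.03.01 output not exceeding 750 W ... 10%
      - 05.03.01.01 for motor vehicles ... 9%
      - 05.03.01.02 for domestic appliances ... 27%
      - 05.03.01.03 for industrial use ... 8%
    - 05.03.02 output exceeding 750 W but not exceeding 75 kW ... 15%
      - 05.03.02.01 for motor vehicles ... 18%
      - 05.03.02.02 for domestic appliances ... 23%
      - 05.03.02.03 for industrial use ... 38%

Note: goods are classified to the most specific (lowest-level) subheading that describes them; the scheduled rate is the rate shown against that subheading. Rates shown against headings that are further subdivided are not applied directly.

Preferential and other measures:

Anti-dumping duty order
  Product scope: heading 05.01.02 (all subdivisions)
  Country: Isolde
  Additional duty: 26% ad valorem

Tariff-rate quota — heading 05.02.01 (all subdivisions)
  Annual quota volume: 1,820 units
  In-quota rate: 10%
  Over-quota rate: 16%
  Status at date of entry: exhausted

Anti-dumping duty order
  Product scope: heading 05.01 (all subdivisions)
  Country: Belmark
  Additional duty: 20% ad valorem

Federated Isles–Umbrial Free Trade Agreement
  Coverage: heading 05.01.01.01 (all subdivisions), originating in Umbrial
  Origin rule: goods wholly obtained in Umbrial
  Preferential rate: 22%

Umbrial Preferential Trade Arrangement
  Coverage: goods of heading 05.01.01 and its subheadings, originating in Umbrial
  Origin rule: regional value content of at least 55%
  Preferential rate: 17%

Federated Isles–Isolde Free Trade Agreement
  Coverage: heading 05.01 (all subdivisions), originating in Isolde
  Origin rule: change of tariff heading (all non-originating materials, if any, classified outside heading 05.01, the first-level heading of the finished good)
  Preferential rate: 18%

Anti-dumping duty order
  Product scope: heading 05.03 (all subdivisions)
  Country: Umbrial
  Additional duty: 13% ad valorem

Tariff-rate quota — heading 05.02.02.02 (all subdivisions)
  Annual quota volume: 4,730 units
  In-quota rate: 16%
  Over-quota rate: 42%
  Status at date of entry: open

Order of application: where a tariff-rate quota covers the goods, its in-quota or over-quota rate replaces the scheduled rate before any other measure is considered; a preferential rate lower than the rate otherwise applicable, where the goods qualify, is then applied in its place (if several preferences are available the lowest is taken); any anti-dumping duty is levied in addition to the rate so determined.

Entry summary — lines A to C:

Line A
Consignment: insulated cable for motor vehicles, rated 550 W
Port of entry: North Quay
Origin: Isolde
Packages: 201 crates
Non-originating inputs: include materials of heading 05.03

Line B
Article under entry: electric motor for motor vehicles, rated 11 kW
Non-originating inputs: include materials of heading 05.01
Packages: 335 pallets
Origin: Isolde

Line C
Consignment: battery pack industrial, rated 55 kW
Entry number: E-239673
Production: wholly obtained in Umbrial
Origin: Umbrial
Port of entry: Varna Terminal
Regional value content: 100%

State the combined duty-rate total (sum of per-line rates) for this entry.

Line A: insulated cable → 05.03; rated 550 W → 05.03.01; for motor vehicles → 05.03.01.01. Scheduled 9%. Isolde agreement on 05.01: 05.03.01.01 not covered. → 9%.
Line B: electric motor → 05.01; rated 11 kW → 05.01.01; for motor vehicles → 05.01.01.01. Scheduled 12%. Isolde agreement on 05.01: CTH not met. → 12%.
Line C: battery pack → 05.02; rated 55 kW → 05.02.01; industrial → 05.02.01.02. Scheduled 8%. quota on 05.02.01 exhausted → over-quota 16%; Umbrial agreement on 05.01.01.01: 05.02.01.02 not covered; Umbrial agreement on 05.01.01: 05.02.01.02 not covered. → 16%.
Sum: 9% + 12% + 16% = 37%.

37%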